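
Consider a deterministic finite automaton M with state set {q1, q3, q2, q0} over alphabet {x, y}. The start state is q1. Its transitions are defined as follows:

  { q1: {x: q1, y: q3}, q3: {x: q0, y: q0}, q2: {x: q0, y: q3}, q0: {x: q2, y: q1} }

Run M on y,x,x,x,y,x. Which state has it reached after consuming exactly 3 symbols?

Trace: q1 -y-> q3 -x-> q0 -x-> q2
After 3 symbols: q2.

q2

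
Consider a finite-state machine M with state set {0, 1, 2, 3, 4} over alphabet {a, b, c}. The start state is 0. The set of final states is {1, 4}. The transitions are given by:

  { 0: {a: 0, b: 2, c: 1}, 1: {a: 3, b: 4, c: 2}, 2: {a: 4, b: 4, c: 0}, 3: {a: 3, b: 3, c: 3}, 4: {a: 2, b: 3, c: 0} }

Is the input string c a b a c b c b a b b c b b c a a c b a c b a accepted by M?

0 → 1 → 3 → 3 → 3 → 3 → 3 → 3 → 3 → 3 → 3 → 3 → 3 → 3 → 3 → 3 → 3 → 3 → 3 → 3 → 3 → 3 → 3 → 3
End state 3 is not accepting.

No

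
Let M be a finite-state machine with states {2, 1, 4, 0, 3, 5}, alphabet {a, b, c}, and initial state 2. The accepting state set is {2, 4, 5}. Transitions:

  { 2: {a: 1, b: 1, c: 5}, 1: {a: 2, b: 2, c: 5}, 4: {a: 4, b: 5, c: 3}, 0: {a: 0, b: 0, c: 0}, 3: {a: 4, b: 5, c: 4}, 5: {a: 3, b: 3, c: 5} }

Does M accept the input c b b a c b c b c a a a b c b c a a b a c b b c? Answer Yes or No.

start at 2
read 'c': 2 → 5
read 'b': 5 → 3
read 'b': 3 → 5
read 'a': 5 → 3
read 'c': 3 → 4
read 'b': 4 → 5
read 'c': 5 → 5
read 'b': 5 → 3
read 'c': 3 → 4
read 'a': 4 → 4
read 'a': 4 → 4
read 'a': 4 → 4
read 'b': 4 → 5
read 'c': 5 → 5
read 'b': 5 → 3
read 'c': 3 → 4
read 'a': 4 → 4
read 'a': 4 → 4
read 'b': 4 → 5
read 'a': 5 → 3
read 'c': 3 → 4
read 'b': 4 → 5
read 'b': 5 → 3
read 'c': 3 → 4
End state 4 is accepting.

Yes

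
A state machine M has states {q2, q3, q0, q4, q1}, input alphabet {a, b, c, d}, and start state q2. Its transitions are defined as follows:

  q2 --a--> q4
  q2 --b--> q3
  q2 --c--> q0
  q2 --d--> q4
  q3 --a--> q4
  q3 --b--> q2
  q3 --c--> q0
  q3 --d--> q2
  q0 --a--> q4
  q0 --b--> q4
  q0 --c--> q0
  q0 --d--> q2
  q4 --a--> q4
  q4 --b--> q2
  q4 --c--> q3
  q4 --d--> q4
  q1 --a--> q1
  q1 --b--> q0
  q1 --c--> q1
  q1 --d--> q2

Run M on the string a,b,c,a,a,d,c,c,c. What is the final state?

q2 → q4 → q2 → q0 → q4 → q4 → q4 → q3 → q0 → q0

q0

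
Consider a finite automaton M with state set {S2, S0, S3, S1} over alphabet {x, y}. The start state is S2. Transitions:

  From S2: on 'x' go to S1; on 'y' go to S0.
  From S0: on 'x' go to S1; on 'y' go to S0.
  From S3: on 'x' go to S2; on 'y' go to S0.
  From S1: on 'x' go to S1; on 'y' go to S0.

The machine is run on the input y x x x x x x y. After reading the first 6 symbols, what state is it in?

start at S2
read 'y': S2 → S0
read 'x': S0 → S1
read 'x': S1 → S1
read 'x': S1 → S1
read 'x': S1 → S1
read 'x': S1 → S1
After 6 symbols: S1.

S1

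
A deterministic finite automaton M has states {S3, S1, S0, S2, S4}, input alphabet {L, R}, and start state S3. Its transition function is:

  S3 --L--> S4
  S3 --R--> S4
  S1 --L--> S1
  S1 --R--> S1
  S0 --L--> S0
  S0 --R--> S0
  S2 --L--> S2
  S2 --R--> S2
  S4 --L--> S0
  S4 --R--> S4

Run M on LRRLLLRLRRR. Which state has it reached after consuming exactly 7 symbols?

S0

S3 → S4 → S4 → S4 → S0 → S0 → S0 → S0
After 7 symbols: S0.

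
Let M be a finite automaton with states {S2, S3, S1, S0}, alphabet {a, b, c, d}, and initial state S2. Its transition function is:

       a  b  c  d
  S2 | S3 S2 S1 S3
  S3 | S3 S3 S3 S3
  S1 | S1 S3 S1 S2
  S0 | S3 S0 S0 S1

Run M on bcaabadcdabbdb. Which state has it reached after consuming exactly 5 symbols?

S3

S2 → S2 → S1 → S1 → S1 → S3
After 5 symbols: S3.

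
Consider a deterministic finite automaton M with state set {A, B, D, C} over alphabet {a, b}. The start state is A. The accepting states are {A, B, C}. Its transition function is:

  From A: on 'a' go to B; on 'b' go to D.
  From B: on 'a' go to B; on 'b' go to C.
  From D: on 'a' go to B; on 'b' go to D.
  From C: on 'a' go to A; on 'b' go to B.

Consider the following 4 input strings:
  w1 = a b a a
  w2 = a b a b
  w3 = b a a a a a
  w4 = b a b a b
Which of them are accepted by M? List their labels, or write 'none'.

w1: Trace: A -a-> B -b-> C -a-> A -a-> B  → end B, accepted
w2: Trace: A -a-> B -b-> C -a-> A -b-> D  → end D, rejected
w3: Trace: A -b-> D -a-> B -a-> B -a-> B -a-> B -a-> B  → end B, accepted
w4: Trace: A -b-> D -a-> B -b-> C -a-> A -b-> D  → end D, rejected

w1, w3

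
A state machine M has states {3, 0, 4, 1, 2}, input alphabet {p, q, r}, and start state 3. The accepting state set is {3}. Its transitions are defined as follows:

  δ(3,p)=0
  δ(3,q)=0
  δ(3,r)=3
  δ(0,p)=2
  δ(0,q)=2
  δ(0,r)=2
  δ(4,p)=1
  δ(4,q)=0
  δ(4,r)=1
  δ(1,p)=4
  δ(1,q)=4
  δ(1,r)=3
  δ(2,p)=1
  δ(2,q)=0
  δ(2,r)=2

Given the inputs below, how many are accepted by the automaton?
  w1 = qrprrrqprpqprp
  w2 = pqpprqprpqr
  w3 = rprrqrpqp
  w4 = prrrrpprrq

w1: Trace: 3 -q-> 0 -r-> 2 -p-> 1 -r-> 3 -r-> 3 -r-> 3 -q-> 0 -p-> 2 -r-> 2 -p-> 1 -q-> 4 -p-> 1 -r-> 3 -p-> 0  → end 0, rejected
w2: Trace: 3 -p-> 0 -q-> 2 -p-> 1 -p-> 4 -r-> 1 -q-> 4 -p-> 1 -r-> 3 -p-> 0 -q-> 2 -r-> 2  → end 2, rejected
w3: Trace: 3 -r-> 3 -p-> 0 -r-> 2 -r-> 2 -q-> 0 -r-> 2 -p-> 1 -q-> 4 -p-> 1  → end 1, rejected
w4: Trace: 3 -p-> 0 -r-> 2 -r-> 2 -r-> 2 -r-> 2 -p-> 1 -p-> 4 -r-> 1 -r-> 3 -q-> 0  → end 0, rejected

0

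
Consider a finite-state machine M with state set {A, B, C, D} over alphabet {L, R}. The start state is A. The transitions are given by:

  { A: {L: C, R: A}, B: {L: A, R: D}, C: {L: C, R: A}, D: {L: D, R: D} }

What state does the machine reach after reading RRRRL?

C

Trace: A -R-> A -R-> A -R-> A -R-> A -L-> C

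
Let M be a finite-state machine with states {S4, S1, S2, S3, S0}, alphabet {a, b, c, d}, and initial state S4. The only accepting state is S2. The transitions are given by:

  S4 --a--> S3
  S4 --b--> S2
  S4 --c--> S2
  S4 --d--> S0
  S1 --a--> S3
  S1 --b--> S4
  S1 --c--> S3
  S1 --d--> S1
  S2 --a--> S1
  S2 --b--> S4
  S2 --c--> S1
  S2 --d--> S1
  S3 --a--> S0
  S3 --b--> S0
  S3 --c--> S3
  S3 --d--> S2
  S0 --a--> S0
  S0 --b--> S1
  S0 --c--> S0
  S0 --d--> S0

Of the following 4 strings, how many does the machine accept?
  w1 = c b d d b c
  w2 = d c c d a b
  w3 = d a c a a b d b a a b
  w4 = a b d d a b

w1: Trace: S4 -c-> S2 -b-> S4 -d-> S0 -d-> S0 -b-> S1 -c-> S3  → end S3, rejected
w2: Trace: S4 -d-> S0 -c-> S0 -c-> S0 -d-> S0 -a-> S0 -b-> S1  → end S1, rejected
w3: Trace: S4 -d-> S0 -a-> S0 -c-> S0 -a-> S0 -a-> S0 -b-> S1 -d-> S1 -b-> S4 -a-> S3 -a-> S0 -b-> S1  → end S1, rejected
w4: Trace: S4 -a-> S3 -b-> S0 -d-> S0 -d-> S0 -a-> S0 -b-> S1  → end S1, rejected

0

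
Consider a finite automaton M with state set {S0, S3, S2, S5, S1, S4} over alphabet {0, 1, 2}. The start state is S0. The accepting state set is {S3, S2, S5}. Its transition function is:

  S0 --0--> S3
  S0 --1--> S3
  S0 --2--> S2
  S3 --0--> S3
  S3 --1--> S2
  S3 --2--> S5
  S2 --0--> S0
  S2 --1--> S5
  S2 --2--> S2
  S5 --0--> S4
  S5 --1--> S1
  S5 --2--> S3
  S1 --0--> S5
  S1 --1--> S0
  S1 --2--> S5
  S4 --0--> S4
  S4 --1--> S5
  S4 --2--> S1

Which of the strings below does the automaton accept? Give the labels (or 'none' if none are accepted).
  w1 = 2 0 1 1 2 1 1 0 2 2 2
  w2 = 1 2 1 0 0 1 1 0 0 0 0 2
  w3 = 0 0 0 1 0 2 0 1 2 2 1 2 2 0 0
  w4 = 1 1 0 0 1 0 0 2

w1, w3, w4

w1: Trace: S0 -2-> S2 -0-> S0 -1-> S3 -1-> S2 -2-> S2 -1-> S5 -1-> S1 -0-> S5 -2-> S3 -2-> S5 -2-> S3  → end S3, accepted
w2: Trace: S0 -1-> S3 -2-> S5 -1-> S1 -0-> S5 -0-> S4 -1-> S5 -1-> S1 -0-> S5 -0-> S4 -0-> S4 -0-> S4 -2-> S1  → end S1, rejected
w3: Trace: S0 -0-> S3 -0-> S3 -0-> S3 -1-> S2 -0-> S0 -2-> S2 -0-> S0 -1-> S3 -2-> S5 -2-> S3 -1-> S2 -2-> S2 -2-> S2 -0-> S0 -0-> S3  → end S3, accepted
w4: Trace: S0 -1-> S3 -1-> S2 -0-> S0 -0-> S3 -1-> S2 -0-> S0 -0-> S3 -2-> S5  → end S5, accepted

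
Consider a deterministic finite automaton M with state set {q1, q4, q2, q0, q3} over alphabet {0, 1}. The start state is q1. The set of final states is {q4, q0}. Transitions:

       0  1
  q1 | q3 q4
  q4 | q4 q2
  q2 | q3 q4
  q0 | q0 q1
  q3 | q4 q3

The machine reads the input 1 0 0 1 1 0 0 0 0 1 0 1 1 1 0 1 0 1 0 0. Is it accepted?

Trace: q1 -1-> q4 -0-> q4 -0-> q4 -1-> q2 -1-> q4 -0-> q4 -0-> q4 -0-> q4 -0-> q4 -1-> q2 -0-> q3 -1-> q3 -1-> q3 -1-> q3 -0-> q4 -1-> q2 -0-> q3 -1-> q3 -0-> q4 -0-> q4
End state q4 is accepting.

Yes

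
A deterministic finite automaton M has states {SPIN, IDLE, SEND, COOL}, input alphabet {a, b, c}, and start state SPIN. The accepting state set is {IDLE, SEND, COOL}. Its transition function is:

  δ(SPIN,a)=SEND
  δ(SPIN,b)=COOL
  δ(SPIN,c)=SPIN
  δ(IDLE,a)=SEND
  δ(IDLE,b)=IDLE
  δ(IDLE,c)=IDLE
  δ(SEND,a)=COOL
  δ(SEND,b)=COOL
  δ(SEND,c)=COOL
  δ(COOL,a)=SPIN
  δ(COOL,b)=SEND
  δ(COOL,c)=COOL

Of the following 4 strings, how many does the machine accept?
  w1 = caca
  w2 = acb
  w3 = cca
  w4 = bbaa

w1:
  start at SPIN
  read 'c': SPIN → SPIN
  read 'a': SPIN → SEND
  read 'c': SEND → COOL
  read 'a': COOL → SPIN
  end SPIN, rejected
w2:
  start at SPIN
  read 'a': SPIN → SEND
  read 'c': SEND → COOL
  read 'b': COOL → SEND
  end SEND, accepted
w3:
  start at SPIN
  read 'c': SPIN → SPIN
  read 'c': SPIN → SPIN
  read 'a': SPIN → SEND
  end SEND, accepted
w4:
  start at SPIN
  read 'b': SPIN → COOL
  read 'b': COOL → SEND
  read 'a': SEND → COOL
  read 'a': COOL → SPIN
  end SPIN, rejected

2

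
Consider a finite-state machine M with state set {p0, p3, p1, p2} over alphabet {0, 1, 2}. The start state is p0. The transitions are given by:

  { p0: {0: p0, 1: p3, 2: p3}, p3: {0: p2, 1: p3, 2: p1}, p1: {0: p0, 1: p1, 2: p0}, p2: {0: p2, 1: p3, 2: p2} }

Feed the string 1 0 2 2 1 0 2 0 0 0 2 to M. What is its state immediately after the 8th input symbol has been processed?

p2

Trace: p0 -1-> p3 -0-> p2 -2-> p2 -2-> p2 -1-> p3 -0-> p2 -2-> p2 -0-> p2
After 8 symbols: p2.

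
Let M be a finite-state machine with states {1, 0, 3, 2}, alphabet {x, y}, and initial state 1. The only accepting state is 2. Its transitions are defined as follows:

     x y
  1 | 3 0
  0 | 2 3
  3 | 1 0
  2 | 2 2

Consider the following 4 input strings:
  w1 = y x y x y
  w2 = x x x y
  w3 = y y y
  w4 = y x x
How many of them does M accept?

2

w1: 1 → 0 → 2 → 2 → 2 → 2  → end 2, accepted
w2: 1 → 3 → 1 → 3 → 0  → end 0, rejected
w3: 1 → 0 → 3 → 0  → end 0, rejected
w4: 1 → 0 → 2 → 2  → end 2, accepted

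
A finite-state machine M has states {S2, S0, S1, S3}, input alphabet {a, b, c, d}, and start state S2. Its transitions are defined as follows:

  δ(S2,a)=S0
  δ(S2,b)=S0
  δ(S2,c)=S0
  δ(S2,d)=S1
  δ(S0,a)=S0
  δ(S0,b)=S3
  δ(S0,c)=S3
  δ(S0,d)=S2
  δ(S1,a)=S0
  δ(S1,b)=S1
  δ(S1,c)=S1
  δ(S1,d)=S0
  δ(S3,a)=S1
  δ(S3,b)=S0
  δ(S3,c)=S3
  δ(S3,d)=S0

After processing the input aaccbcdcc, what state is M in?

S3

S2 → S0 → S0 → S3 → S3 → S0 → S3 → S0 → S3 → S3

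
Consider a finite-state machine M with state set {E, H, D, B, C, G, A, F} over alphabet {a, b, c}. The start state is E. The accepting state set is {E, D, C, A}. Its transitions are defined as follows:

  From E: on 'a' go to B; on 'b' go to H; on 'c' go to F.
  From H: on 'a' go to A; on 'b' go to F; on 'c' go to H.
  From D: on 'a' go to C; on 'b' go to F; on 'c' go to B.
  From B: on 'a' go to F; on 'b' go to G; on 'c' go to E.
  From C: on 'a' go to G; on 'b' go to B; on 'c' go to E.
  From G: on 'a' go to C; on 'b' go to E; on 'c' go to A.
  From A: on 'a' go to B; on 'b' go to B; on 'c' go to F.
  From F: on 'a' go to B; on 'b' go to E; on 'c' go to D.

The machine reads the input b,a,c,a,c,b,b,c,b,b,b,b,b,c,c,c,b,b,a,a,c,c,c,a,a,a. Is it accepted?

E → H → A → F → B → E → H → F → D → F → E → H → F → E → F → D → B → G → E → B → F → D → B → E → B → F → B
End state B is not accepting.

No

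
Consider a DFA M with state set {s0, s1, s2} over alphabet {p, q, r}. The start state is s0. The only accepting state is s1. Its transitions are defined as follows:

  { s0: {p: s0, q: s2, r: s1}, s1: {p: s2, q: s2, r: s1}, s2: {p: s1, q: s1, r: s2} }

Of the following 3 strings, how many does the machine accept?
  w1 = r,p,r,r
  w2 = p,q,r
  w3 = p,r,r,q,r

w1: s0 → s1 → s2 → s2 → s2  → end s2, rejected
w2: s0 → s0 → s2 → s2  → end s2, rejected
w3: s0 → s0 → s1 → s1 → s2 → s2  → end s2, rejected

0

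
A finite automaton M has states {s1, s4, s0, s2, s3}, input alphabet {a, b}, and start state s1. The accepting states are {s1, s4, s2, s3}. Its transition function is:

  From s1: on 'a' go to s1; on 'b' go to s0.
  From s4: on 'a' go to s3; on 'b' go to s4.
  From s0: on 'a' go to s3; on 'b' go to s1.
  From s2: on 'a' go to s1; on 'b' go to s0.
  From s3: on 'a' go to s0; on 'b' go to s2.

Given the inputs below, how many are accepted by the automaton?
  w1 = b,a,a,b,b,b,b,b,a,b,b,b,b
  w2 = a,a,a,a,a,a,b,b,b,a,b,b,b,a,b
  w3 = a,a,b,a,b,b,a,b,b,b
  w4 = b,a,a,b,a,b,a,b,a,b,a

3

w1:
  start at s1
  read 'b': s1 → s0
  read 'a': s0 → s3
  read 'a': s3 → s0
  read 'b': s0 → s1
  read 'b': s1 → s0
  read 'b': s0 → s1
  read 'b': s1 → s0
  read 'b': s0 → s1
  read 'a': s1 → s1
  read 'b': s1 → s0
  read 'b': s0 → s1
  read 'b': s1 → s0
  read 'b': s0 → s1
  end s1, accepted
w2:
  start at s1
  read 'a': s1 → s1
  read 'a': s1 → s1
  read 'a': s1 → s1
  read 'a': s1 → s1
  read 'a': s1 → s1
  read 'a': s1 → s1
  read 'b': s1 → s0
  read 'b': s0 → s1
  read 'b': s1 → s0
  read 'a': s0 → s3
  read 'b': s3 → s2
  read 'b': s2 → s0
  read 'b': s0 → s1
  read 'a': s1 → s1
  read 'b': s1 → s0
  end s0, rejected
w3:
  start at s1
  read 'a': s1 → s1
  read 'a': s1 → s1
  read 'b': s1 → s0
  read 'a': s0 → s3
  read 'b': s3 → s2
  read 'b': s2 → s0
  read 'a': s0 → s3
  read 'b': s3 → s2
  read 'b': s2 → s0
  read 'b': s0 → s1
  end s1, accepted
w4:
  start at s1
  read 'b': s1 → s0
  read 'a': s0 → s3
  read 'a': s3 → s0
  read 'b': s0 → s1
  read 'a': s1 → s1
  read 'b': s1 → s0
  read 'a': s0 → s3
  read 'b': s3 → s2
  read 'a': s2 → s1
  read 'b': s1 → s0
  read 'a': s0 → s3
  end s3, accepted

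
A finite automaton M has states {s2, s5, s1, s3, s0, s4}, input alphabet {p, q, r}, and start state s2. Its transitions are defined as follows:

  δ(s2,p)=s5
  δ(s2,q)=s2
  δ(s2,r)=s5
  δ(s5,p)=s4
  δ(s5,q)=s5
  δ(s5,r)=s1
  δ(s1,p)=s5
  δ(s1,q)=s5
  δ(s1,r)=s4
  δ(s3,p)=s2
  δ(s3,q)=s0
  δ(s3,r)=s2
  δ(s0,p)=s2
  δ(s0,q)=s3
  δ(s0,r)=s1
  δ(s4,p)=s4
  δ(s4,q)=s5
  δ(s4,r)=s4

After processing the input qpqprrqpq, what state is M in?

s5

Trace: s2 -q-> s2 -p-> s5 -q-> s5 -p-> s4 -r-> s4 -r-> s4 -q-> s5 -p-> s4 -q-> s5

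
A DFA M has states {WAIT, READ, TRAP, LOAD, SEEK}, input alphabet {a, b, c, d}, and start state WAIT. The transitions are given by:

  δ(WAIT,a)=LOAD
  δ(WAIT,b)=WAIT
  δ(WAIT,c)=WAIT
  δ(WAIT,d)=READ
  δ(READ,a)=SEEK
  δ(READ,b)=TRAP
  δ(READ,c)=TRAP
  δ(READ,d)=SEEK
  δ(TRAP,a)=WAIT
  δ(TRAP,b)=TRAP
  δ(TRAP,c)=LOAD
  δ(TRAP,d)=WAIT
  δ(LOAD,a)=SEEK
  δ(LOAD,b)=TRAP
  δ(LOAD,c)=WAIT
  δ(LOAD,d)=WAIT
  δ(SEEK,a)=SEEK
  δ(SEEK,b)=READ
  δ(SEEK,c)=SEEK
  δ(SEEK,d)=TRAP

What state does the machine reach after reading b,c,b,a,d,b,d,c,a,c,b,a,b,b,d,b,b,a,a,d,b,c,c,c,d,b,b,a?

WAIT → WAIT → WAIT → WAIT → LOAD → WAIT → WAIT → READ → TRAP → WAIT → WAIT → WAIT → LOAD → TRAP → TRAP → WAIT → WAIT → WAIT → LOAD → SEEK → TRAP → TRAP → LOAD → WAIT → WAIT → READ → TRAP → TRAP → WAIT

WAIT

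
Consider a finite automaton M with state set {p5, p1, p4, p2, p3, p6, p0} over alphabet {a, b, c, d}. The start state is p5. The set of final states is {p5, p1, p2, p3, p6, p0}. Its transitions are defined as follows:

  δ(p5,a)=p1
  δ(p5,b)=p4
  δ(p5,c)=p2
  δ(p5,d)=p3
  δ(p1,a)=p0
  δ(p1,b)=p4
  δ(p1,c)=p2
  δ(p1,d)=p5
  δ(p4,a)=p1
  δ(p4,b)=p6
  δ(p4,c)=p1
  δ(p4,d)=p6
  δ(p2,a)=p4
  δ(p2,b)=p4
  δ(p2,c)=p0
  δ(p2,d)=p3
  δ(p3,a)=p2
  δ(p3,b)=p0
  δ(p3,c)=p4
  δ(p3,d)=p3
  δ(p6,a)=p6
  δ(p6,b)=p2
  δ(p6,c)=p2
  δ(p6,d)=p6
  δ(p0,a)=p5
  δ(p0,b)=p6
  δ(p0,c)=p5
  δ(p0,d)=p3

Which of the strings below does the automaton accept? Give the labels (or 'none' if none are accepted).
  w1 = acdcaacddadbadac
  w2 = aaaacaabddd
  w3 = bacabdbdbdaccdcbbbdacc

w1, w2, w3

w1: p5 → p1 → p2 → p3 → p4 → p1 → p0 → p5 → p3 → p3 → p2 → p3 → p0 → p5 → p3 → p2 → p0  → end p0, accepted
w2: p5 → p1 → p0 → p5 → p1 → p2 → p4 → p1 → p4 → p6 → p6 → p6  → end p6, accepted
w3: p5 → p4 → p1 → p2 → p4 → p6 → p6 → p2 → p3 → p0 → p3 → p2 → p0 → p5 → p3 → p4 → p6 → p2 → p4 → p6 → p6 → p2 → p0  → end p0, accepted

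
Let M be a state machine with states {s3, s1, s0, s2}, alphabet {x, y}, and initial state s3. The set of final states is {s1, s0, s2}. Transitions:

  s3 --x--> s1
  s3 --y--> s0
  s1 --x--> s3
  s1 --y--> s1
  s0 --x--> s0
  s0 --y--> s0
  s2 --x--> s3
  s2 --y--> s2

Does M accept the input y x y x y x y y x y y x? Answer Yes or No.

start at s3
read 'y': s3 → s0
read 'x': s0 → s0
read 'y': s0 → s0
read 'x': s0 → s0
read 'y': s0 → s0
read 'x': s0 → s0
read 'y': s0 → s0
read 'y': s0 → s0
read 'x': s0 → s0
read 'y': s0 → s0
read 'y': s0 → s0
read 'x': s0 → s0
End state s0 is accepting.

Yes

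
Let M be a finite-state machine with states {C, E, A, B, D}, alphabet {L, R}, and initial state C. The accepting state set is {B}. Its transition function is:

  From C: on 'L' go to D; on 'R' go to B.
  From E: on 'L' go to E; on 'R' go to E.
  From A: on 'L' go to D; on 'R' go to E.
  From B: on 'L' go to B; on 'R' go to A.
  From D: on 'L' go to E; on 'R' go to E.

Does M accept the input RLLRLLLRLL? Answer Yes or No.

Trace: C -R-> B -L-> B -L-> B -R-> A -L-> D -L-> E -L-> E -R-> E -L-> E -L-> E
End state E is not accepting.

No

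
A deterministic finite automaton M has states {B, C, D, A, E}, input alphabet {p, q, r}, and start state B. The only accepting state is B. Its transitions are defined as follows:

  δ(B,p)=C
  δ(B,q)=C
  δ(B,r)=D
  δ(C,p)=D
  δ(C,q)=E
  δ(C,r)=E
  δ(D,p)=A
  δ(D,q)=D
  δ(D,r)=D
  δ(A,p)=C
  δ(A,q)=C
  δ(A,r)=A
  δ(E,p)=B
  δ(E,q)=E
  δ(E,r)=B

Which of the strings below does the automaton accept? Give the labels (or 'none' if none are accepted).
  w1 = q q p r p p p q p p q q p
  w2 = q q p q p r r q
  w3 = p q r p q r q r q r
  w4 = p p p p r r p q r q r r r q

w1, w3

w1: Trace: B -q-> C -q-> E -p-> B -r-> D -p-> A -p-> C -p-> D -q-> D -p-> A -p-> C -q-> E -q-> E -p-> B  → end B, accepted
w2: Trace: B -q-> C -q-> E -p-> B -q-> C -p-> D -r-> D -r-> D -q-> D  → end D, rejected
w3: Trace: B -p-> C -q-> E -r-> B -p-> C -q-> E -r-> B -q-> C -r-> E -q-> E -r-> B  → end B, accepted
w4: Trace: B -p-> C -p-> D -p-> A -p-> C -r-> E -r-> B -p-> C -q-> E -r-> B -q-> C -r-> E -r-> B -r-> D -q-> D  → end D, rejected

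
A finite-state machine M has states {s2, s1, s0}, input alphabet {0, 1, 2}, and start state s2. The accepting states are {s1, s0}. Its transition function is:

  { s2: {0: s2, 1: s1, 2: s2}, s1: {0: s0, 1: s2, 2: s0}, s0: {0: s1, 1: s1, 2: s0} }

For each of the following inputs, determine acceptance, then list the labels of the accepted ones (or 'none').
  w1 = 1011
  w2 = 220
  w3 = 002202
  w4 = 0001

w1: s2 → s1 → s0 → s1 → s2  → end s2, rejected
w2: s2 → s2 → s2 → s2  → end s2, rejected
w3: s2 → s2 → s2 → s2 → s2 → s2 → s2  → end s2, rejected
w4: s2 → s2 → s2 → s2 → s1  → end s1, accepted

w4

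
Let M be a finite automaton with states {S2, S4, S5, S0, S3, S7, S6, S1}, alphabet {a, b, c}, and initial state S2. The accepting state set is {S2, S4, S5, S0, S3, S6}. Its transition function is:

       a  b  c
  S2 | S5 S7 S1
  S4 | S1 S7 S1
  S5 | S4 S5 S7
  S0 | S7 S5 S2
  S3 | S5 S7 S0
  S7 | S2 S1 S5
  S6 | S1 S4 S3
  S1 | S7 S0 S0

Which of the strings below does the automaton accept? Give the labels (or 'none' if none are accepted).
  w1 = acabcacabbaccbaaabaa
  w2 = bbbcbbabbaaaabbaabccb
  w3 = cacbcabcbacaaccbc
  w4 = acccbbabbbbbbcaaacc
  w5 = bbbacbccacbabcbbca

w4, w5

w1: S2 → S5 → S7 → S2 → S7 → S5 → S4 → S1 → S7 → S1 → S0 → S7 → S5 → S7 → S1 → S7 → S2 → S5 → S5 → S4 → S1  → end S1, rejected
w2: S2 → S7 → S1 → S0 → S2 → S7 → S1 → S7 → S1 → S0 → S7 → S2 → S5 → S4 → S7 → S1 → S7 → S2 → S7 → S5 → S7 → S1  → end S1, rejected
w3: S2 → S1 → S7 → S5 → S5 → S7 → S2 → S7 → S5 → S5 → S4 → S1 → S7 → S2 → S1 → S0 → S5 → S7  → end S7, rejected
w4: S2 → S5 → S7 → S5 → S7 → S1 → S0 → S7 → S1 → S0 → S5 → S5 → S5 → S5 → S7 → S2 → S5 → S4 → S1 → S0  → end S0, accepted
w5: S2 → S7 → S1 → S0 → S7 → S5 → S5 → S7 → S5 → S4 → S1 → S0 → S7 → S1 → S0 → S5 → S5 → S7 → S2  → end S2, accepted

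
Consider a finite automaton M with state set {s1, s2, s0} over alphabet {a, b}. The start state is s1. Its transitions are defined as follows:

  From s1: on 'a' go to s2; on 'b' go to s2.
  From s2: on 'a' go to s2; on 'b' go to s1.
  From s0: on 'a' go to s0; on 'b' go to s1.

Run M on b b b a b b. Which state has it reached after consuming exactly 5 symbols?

s1

s1 → s2 → s1 → s2 → s2 → s1
After 5 symbols: s1.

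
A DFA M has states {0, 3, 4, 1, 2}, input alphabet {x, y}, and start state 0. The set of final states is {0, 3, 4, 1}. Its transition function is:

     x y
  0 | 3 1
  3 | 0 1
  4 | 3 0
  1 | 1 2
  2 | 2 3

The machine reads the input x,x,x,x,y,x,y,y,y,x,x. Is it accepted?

Trace: 0 -x-> 3 -x-> 0 -x-> 3 -x-> 0 -y-> 1 -x-> 1 -y-> 2 -y-> 3 -y-> 1 -x-> 1 -x-> 1
End state 1 is accepting.

Yes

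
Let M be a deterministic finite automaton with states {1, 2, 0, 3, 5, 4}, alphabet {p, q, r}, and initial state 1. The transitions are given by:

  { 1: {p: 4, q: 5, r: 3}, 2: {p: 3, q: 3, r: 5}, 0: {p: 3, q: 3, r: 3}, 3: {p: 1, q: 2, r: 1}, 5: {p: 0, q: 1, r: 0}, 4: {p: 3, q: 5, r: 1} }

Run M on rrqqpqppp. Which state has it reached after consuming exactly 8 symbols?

1 → 3 → 1 → 5 → 1 → 4 → 5 → 0 → 3
After 8 symbols: 3.

3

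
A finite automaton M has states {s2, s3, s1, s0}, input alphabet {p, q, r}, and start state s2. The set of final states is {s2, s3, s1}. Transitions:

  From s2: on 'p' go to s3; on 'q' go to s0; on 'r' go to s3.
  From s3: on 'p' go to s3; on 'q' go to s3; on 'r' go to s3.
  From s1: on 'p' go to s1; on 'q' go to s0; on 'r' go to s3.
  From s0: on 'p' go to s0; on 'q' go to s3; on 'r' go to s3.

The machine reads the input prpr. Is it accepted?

start at s2
read 'p': s2 → s3
read 'r': s3 → s3
read 'p': s3 → s3
read 'r': s3 → s3
End state s3 is accepting.

Yes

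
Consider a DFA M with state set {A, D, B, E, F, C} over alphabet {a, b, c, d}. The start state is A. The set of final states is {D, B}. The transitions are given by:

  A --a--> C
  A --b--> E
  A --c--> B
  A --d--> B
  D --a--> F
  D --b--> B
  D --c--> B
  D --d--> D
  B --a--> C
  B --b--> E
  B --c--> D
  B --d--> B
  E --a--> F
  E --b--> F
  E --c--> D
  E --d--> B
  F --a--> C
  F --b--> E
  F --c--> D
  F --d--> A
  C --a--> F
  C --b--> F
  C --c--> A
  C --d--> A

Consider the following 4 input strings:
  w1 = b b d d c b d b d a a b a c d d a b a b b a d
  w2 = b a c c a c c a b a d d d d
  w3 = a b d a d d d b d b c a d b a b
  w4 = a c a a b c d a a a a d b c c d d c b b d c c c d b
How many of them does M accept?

2

w1: A → E → F → A → B → D → B → B → E → B → C → F → E → F → D → D → D → F → E → F → E → F → C → A  → end A, rejected
w2: A → E → F → D → B → C → A → B → C → F → C → A → B → B → B  → end B, accepted
w3: A → C → F → A → C → A → B → B → E → B → E → D → F → A → E → F → E  → end E, rejected
w4: A → C → A → C → F → E → D → D → F → C → F → C → A → E → D → B → B → B → D → B → E → B → D → B → D → D → B  → end B, accepted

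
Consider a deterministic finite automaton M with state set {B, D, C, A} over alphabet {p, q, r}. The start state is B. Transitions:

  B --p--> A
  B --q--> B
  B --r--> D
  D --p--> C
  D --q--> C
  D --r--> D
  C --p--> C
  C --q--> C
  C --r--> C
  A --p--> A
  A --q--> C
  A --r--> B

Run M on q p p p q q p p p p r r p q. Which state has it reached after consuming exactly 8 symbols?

B → B → A → A → A → C → C → C → C
After 8 symbols: C.

C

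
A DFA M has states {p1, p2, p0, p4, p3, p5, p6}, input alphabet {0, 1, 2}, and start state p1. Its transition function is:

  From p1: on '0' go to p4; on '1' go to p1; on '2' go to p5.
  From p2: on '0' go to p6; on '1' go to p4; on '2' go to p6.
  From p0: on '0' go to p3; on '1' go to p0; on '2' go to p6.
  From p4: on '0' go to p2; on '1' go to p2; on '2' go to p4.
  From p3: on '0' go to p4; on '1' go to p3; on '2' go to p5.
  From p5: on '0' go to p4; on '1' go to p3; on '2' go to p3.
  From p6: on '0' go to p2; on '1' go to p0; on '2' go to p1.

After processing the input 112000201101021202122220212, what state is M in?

Trace: p1 -1-> p1 -1-> p1 -2-> p5 -0-> p4 -0-> p2 -0-> p6 -2-> p1 -0-> p4 -1-> p2 -1-> p4 -0-> p2 -1-> p4 -0-> p2 -2-> p6 -1-> p0 -2-> p6 -0-> p2 -2-> p6 -1-> p0 -2-> p6 -2-> p1 -2-> p5 -2-> p3 -0-> p4 -2-> p4 -1-> p2 -2-> p6

p6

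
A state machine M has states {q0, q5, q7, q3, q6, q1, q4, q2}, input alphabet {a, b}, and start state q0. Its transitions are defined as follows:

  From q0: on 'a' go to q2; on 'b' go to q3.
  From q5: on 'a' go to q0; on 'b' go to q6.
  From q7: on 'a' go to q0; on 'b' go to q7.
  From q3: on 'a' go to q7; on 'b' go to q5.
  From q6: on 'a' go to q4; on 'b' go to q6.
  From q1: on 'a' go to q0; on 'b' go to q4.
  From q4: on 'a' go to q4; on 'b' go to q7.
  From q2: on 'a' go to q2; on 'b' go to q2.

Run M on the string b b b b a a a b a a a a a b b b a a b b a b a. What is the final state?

q2

q0 → q3 → q5 → q6 → q6 → q4 → q4 → q4 → q7 → q0 → q2 → q2 → q2 → q2 → q2 → q2 → q2 → q2 → q2 → q2 → q2 → q2 → q2 → q2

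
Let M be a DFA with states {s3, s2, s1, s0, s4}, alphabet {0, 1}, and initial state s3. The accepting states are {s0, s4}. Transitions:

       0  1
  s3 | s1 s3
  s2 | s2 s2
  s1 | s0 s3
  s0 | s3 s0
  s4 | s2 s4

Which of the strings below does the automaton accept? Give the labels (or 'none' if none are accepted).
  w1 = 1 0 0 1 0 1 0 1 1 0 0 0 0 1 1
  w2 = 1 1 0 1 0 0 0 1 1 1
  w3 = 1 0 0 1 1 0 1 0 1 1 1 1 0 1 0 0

w1:
  start at s3
  read '1': s3 → s3
  read '0': s3 → s1
  read '0': s1 → s0
  read '1': s0 → s0
  read '0': s0 → s3
  read '1': s3 → s3
  read '0': s3 → s1
  read '1': s1 → s3
  read '1': s3 → s3
  read '0': s3 → s1
  read '0': s1 → s0
  read '0': s0 → s3
  read '0': s3 → s1
  read '1': s1 → s3
  read '1': s3 → s3
  end s3, rejected
w2:
  start at s3
  read '1': s3 → s3
  read '1': s3 → s3
  read '0': s3 → s1
  read '1': s1 → s3
  read '0': s3 → s1
  read '0': s1 → s0
  read '0': s0 → s3
  read '1': s3 → s3
  read '1': s3 → s3
  read '1': s3 → s3
  end s3, rejected
w3:
  start at s3
  read '1': s3 → s3
  read '0': s3 → s1
  read '0': s1 → s0
  read '1': s0 → s0
  read '1': s0 → s0
  read '0': s0 → s3
  read '1': s3 → s3
  read '0': s3 → s1
  read '1': s1 → s3
  read '1': s3 → s3
  read '1': s3 → s3
  read '1': s3 → s3
  read '0': s3 → s1
  read '1': s1 → s3
  read '0': s3 → s1
  read '0': s1 → s0
  end s0, accepted

w3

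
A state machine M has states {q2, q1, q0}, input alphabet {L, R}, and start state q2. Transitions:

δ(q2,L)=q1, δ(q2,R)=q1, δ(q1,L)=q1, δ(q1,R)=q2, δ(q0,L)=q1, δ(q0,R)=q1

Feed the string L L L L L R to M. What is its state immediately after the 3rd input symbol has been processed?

q2 → q1 → q1 → q1
After 3 symbols: q1.

q1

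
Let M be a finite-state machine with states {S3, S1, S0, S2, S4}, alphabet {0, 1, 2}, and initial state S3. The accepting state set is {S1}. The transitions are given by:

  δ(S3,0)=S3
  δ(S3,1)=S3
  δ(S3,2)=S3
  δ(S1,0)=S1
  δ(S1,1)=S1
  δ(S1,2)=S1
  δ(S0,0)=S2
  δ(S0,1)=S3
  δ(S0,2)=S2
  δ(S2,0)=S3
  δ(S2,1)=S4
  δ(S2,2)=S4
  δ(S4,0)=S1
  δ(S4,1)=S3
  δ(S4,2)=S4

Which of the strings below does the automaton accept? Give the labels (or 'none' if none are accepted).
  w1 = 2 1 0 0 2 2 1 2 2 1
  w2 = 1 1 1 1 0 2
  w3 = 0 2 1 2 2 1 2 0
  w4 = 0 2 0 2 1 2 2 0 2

w1: Trace: S3 -2-> S3 -1-> S3 -0-> S3 -0-> S3 -2-> S3 -2-> S3 -1-> S3 -2-> S3 -2-> S3 -1-> S3  → end S3, rejected
w2: Trace: S3 -1-> S3 -1-> S3 -1-> S3 -1-> S3 -0-> S3 -2-> S3  → end S3, rejected
w3: Trace: S3 -0-> S3 -2-> S3 -1-> S3 -2-> S3 -2-> S3 -1-> S3 -2-> S3 -0-> S3  → end S3, rejected
w4: Trace: S3 -0-> S3 -2-> S3 -0-> S3 -2-> S3 -1-> S3 -2-> S3 -2-> S3 -0-> S3 -2-> S3  → end S3, rejected

none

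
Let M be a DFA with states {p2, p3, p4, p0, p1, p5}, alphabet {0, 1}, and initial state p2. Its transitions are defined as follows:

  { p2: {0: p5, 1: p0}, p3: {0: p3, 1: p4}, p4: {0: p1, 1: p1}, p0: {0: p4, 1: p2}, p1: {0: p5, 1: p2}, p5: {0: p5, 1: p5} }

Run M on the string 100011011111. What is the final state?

p2 → p0 → p4 → p1 → p5 → p5 → p5 → p5 → p5 → p5 → p5 → p5 → p5

p5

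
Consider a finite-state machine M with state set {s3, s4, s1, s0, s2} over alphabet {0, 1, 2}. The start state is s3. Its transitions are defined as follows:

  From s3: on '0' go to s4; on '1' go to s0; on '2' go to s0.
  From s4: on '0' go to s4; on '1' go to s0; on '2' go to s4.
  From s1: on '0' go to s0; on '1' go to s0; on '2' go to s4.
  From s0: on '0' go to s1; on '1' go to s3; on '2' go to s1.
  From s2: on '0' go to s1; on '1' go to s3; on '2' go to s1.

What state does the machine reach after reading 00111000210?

start at s3
read '0': s3 → s4
read '0': s4 → s4
read '1': s4 → s0
read '1': s0 → s3
read '1': s3 → s0
read '0': s0 → s1
read '0': s1 → s0
read '0': s0 → s1
read '2': s1 → s4
read '1': s4 → s0
read '0': s0 → s1

s1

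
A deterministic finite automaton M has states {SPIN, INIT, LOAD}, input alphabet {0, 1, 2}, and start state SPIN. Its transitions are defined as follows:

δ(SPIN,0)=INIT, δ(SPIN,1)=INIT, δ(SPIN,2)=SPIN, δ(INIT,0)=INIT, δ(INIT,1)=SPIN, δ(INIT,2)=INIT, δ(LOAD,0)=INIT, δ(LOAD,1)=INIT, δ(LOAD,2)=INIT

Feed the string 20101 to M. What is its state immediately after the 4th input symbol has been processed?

start at SPIN
read '2': SPIN → SPIN
read '0': SPIN → INIT
read '1': INIT → SPIN
read '0': SPIN → INIT
After 4 symbols: INIT.

INIT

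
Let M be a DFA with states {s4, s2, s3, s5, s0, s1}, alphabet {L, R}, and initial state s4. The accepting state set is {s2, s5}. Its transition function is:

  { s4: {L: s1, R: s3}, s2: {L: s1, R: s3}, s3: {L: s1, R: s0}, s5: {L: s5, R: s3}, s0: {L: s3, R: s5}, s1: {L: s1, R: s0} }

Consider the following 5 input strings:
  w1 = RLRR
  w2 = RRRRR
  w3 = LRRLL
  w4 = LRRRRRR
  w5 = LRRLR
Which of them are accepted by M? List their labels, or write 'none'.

w1, w3

w1:
  start at s4
  read 'R': s4 → s3
  read 'L': s3 → s1
  read 'R': s1 → s0
  read 'R': s0 → s5
  end s5, accepted
w2:
  start at s4
  read 'R': s4 → s3
  read 'R': s3 → s0
  read 'R': s0 → s5
  read 'R': s5 → s3
  read 'R': s3 → s0
  end s0, rejected
w3:
  start at s4
  read 'L': s4 → s1
  read 'R': s1 → s0
  read 'R': s0 → s5
  read 'L': s5 → s5
  read 'L': s5 → s5
  end s5, accepted
w4:
  start at s4
  read 'L': s4 → s1
  read 'R': s1 → s0
  read 'R': s0 → s5
  read 'R': s5 → s3
  read 'R': s3 → s0
  read 'R': s0 → s5
  read 'R': s5 → s3
  end s3, rejected
w5:
  start at s4
  read 'L': s4 → s1
  read 'R': s1 → s0
  read 'R': s0 → s5
  read 'L': s5 → s5
  read 'R': s5 → s3
  end s3, rejected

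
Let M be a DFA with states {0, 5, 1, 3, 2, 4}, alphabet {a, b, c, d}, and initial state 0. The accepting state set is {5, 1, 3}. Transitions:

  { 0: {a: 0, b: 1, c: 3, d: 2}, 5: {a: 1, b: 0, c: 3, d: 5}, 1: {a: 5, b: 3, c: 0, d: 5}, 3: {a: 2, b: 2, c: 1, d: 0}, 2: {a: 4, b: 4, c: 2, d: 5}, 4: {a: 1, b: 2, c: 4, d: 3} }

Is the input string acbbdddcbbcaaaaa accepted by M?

start at 0
read 'a': 0 → 0
read 'c': 0 → 3
read 'b': 3 → 2
read 'b': 2 → 4
read 'd': 4 → 3
read 'd': 3 → 0
read 'd': 0 → 2
read 'c': 2 → 2
read 'b': 2 → 4
read 'b': 4 → 2
read 'c': 2 → 2
read 'a': 2 → 4
read 'a': 4 → 1
read 'a': 1 → 5
read 'a': 5 → 1
read 'a': 1 → 5
End state 5 is accepting.

Yes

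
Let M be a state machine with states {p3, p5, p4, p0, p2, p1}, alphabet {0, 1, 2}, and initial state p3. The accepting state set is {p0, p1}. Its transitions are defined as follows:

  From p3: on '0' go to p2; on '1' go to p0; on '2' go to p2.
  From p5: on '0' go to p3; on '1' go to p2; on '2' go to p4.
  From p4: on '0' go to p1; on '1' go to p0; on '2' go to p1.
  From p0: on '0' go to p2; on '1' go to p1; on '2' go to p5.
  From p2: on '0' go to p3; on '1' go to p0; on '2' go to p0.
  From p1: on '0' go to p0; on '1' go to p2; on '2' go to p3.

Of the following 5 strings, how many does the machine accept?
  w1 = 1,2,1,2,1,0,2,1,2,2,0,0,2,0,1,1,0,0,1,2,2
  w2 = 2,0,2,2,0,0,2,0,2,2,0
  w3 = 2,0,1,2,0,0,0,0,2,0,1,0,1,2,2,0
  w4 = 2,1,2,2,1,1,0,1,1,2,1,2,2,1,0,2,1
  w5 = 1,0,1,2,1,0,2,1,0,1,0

2

w1: Trace: p3 -1-> p0 -2-> p5 -1-> p2 -2-> p0 -1-> p1 -0-> p0 -2-> p5 -1-> p2 -2-> p0 -2-> p5 -0-> p3 -0-> p2 -2-> p0 -0-> p2 -1-> p0 -1-> p1 -0-> p0 -0-> p2 -1-> p0 -2-> p5 -2-> p4  → end p4, rejected
w2: Trace: p3 -2-> p2 -0-> p3 -2-> p2 -2-> p0 -0-> p2 -0-> p3 -2-> p2 -0-> p3 -2-> p2 -2-> p0 -0-> p2  → end p2, rejected
w3: Trace: p3 -2-> p2 -0-> p3 -1-> p0 -2-> p5 -0-> p3 -0-> p2 -0-> p3 -0-> p2 -2-> p0 -0-> p2 -1-> p0 -0-> p2 -1-> p0 -2-> p5 -2-> p4 -0-> p1  → end p1, accepted
w4: Trace: p3 -2-> p2 -1-> p0 -2-> p5 -2-> p4 -1-> p0 -1-> p1 -0-> p0 -1-> p1 -1-> p2 -2-> p0 -1-> p1 -2-> p3 -2-> p2 -1-> p0 -0-> p2 -2-> p0 -1-> p1  → end p1, accepted
w5: Trace: p3 -1-> p0 -0-> p2 -1-> p0 -2-> p5 -1-> p2 -0-> p3 -2-> p2 -1-> p0 -0-> p2 -1-> p0 -0-> p2  → end p2, rejected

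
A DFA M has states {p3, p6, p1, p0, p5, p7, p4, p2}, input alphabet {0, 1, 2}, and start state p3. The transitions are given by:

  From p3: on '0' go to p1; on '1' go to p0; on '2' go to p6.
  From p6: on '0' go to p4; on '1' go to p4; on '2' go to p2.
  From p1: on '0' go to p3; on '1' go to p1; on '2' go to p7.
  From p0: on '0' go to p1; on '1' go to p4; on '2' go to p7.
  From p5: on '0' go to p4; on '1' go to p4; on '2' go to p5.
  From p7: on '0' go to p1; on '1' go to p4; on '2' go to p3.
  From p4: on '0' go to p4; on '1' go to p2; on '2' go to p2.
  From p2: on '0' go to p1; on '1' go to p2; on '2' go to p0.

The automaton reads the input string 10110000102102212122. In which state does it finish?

p3 → p0 → p1 → p1 → p1 → p3 → p1 → p3 → p1 → p1 → p3 → p6 → p4 → p4 → p2 → p0 → p4 → p2 → p2 → p0 → p7

p7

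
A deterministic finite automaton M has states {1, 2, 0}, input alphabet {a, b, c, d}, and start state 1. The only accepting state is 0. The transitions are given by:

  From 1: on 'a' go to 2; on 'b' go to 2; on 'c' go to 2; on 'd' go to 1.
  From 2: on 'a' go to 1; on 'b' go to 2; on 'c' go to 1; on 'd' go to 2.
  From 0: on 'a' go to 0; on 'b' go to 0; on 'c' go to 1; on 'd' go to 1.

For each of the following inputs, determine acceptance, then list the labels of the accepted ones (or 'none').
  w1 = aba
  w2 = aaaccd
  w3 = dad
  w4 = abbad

w1: 1 → 2 → 2 → 1  → end 1, rejected
w2: 1 → 2 → 1 → 2 → 1 → 2 → 2  → end 2, rejected
w3: 1 → 1 → 2 → 2  → end 2, rejected
w4: 1 → 2 → 2 → 2 → 1 → 1  → end 1, rejected

none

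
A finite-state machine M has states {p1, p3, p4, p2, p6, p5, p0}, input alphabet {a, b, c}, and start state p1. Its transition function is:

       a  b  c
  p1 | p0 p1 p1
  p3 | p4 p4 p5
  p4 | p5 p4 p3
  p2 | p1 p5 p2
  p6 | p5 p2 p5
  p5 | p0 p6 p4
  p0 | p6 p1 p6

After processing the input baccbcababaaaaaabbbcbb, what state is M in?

p4

Trace: p1 -b-> p1 -a-> p0 -c-> p6 -c-> p5 -b-> p6 -c-> p5 -a-> p0 -b-> p1 -a-> p0 -b-> p1 -a-> p0 -a-> p6 -a-> p5 -a-> p0 -a-> p6 -a-> p5 -b-> p6 -b-> p2 -b-> p5 -c-> p4 -b-> p4 -b-> p4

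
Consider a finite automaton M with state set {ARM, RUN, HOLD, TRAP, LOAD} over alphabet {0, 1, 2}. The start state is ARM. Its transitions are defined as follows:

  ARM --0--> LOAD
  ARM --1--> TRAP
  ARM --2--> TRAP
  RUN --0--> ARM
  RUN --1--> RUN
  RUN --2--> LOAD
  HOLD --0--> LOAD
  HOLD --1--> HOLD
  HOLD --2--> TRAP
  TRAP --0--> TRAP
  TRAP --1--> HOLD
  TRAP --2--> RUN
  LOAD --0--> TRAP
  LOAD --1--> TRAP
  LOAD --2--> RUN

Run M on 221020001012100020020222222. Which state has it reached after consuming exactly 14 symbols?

ARM

start at ARM
read '2': ARM → TRAP
read '2': TRAP → RUN
read '1': RUN → RUN
read '0': RUN → ARM
read '2': ARM → TRAP
read '0': TRAP → TRAP
read '0': TRAP → TRAP
read '0': TRAP → TRAP
read '1': TRAP → HOLD
read '0': HOLD → LOAD
read '1': LOAD → TRAP
read '2': TRAP → RUN
read '1': RUN → RUN
read '0': RUN → ARM
After 14 symbols: ARM.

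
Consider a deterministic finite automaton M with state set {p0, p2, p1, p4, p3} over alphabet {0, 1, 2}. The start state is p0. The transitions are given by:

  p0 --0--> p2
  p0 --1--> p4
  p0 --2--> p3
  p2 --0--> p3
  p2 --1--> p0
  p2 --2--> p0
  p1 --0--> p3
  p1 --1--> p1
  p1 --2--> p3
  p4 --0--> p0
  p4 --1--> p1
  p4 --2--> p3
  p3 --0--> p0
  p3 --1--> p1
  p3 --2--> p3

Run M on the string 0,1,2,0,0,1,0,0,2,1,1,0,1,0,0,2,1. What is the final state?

p0 → p2 → p0 → p3 → p0 → p2 → p0 → p2 → p3 → p3 → p1 → p1 → p3 → p1 → p3 → p0 → p3 → p1

p1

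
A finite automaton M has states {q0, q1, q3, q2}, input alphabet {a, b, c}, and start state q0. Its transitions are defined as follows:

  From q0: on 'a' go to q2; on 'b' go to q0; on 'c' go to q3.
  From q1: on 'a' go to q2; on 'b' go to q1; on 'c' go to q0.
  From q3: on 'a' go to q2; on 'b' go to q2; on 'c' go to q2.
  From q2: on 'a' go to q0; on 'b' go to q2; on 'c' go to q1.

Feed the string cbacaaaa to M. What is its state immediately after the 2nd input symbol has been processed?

q2

q0 → q3 → q2
After 2 symbols: q2.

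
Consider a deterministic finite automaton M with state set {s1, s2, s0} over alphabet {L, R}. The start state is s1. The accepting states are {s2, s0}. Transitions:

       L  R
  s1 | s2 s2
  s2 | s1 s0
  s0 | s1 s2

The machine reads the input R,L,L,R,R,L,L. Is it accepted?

Trace: s1 -R-> s2 -L-> s1 -L-> s2 -R-> s0 -R-> s2 -L-> s1 -L-> s2
End state s2 is accepting.

Yes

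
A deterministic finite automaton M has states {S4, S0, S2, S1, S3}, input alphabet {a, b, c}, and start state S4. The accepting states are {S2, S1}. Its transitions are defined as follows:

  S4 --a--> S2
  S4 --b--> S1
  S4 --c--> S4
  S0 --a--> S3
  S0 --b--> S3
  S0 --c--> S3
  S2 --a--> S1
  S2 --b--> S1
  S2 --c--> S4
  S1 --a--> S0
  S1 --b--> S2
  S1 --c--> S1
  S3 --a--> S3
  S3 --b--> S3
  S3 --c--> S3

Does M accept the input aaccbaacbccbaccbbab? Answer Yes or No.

start at S4
read 'a': S4 → S2
read 'a': S2 → S1
read 'c': S1 → S1
read 'c': S1 → S1
read 'b': S1 → S2
read 'a': S2 → S1
read 'a': S1 → S0
read 'c': S0 → S3
read 'b': S3 → S3
read 'c': S3 → S3
read 'c': S3 → S3
read 'b': S3 → S3
read 'a': S3 → S3
read 'c': S3 → S3
read 'c': S3 → S3
read 'b': S3 → S3
read 'b': S3 → S3
read 'a': S3 → S3
read 'b': S3 → S3
End state S3 is not accepting.

No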